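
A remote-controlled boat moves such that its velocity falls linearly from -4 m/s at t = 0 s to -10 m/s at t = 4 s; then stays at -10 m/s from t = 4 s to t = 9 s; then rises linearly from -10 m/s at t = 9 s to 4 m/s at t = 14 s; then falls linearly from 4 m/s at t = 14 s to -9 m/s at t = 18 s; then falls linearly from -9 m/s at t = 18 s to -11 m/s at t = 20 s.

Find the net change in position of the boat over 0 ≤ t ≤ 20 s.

Displacement is the signed area under the v-t curve.
0–4 s: ½(-4 + -10)(4) = -28 m
4–9 s: -10 × 5 = -50 m
9–14 s: ½(-10 + 4)(5) = -15 m
14–18 s: ½(4 + -9)(4) = -10 m
18–20 s: ½(-9 + -11)(2) = -20 m
Net displacement = -123 m

-123 m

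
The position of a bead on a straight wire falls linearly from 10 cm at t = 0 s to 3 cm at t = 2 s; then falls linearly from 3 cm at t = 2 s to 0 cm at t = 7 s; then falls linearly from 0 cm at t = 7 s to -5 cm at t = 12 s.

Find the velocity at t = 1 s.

Velocity is the slope of the x-t graph on 0–2 s: (3 − 10)/(2 − 0) = -3.5 cm/s.

-3.5 cm/s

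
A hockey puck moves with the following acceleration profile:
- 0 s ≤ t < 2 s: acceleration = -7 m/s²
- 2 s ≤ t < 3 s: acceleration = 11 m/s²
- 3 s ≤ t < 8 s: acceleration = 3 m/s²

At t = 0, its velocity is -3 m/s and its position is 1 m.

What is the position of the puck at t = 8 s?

-23 m

On each constant-a segment, Δv = aΔt and Δx = v₀Δt + ½aΔt²; chain segment to segment.
0–2 s: v starts -3 m/s; Δx = -3·2 + ½·-7·2² = -20 m; v ends -17 m/s.
2–3 s: v starts -17 m/s; Δx = -17·1 + ½·11·1² = -11.5 m; v ends -6 m/s.
3–8 s: v starts -6 m/s; Δx = -6·5 + ½·3·5² = 7.5 m; v ends 9 m/s.
x(8) = 1 + Σ Δx = -23 m.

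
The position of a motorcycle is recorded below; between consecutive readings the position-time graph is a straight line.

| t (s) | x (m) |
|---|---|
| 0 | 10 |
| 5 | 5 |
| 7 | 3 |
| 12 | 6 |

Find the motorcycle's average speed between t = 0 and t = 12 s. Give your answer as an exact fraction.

5/6 m/s

Average speed = (total path length)/(elapsed time); on a piecewise-linear x-t graph the path length is Σ|Δx|.
0–5 s: |Δx| = |5 − 10| = 5 m
5–7 s: |Δx| = |3 − 5| = 2 m
7–12 s: |Δx| = |6 − 3| = 3 m
Total path = 10 m; average speed = 10/12 = 5/6 m/s.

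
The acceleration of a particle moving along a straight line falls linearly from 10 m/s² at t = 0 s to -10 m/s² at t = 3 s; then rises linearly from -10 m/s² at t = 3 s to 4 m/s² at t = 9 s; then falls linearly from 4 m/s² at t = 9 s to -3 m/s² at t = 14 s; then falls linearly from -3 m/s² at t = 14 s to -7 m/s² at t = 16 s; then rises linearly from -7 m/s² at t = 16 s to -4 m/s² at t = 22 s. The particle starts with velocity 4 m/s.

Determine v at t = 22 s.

Δv equals the area under the a-t graph; then v = v₀ + Δv.
0–3 s: ½(10 + -10)(3) = 0 m/s
3–9 s: ½(-10 + 4)(6) = -18 m/s
9–14 s: ½(4 + -3)(5) = 2.5 m/s
14–16 s: ½(-3 + -7)(2) = -10 m/s
16–22 s: ½(-7 + -4)(6) = -33 m/s
Δv = -58.5 m/s, so v(22) = 4 + (-58.5) = -54.5 m/s.

-54.5 m/s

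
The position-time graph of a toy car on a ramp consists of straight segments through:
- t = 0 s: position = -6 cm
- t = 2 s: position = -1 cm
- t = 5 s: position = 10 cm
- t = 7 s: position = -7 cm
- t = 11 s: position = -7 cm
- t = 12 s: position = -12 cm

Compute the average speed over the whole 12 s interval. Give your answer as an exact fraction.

19/6 cm/s

Average speed = (total path length)/(elapsed time); on a piecewise-linear x-t graph the path length is Σ|Δx|.
0–2 s: |Δx| = |-1 − -6| = 5 cm
2–5 s: |Δx| = |10 − -1| = 11 cm
5–7 s: |Δx| = |-7 − 10| = 17 cm
7–11 s: |Δx| = |-7 − -7| = 0 cm
11–12 s: |Δx| = |-12 − -7| = 5 cm
Total path = 38 cm; average speed = 38/12 = 19/6 cm/s.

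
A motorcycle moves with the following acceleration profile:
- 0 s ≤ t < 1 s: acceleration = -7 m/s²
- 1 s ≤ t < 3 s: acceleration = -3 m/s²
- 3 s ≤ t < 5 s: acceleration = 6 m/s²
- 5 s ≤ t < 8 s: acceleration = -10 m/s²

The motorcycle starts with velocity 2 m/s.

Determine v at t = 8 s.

Δv equals the area under the a-t graph; then v = v₀ + Δv.
0–1 s: -7 × 1 = -7 m/s
1–3 s: -3 × 2 = -6 m/s
3–5 s: 6 × 2 = 12 m/s
5–8 s: -10 × 3 = -30 m/s
Δv = -31 m/s, so v(8) = 2 + (-31) = -29 m/s.

-29 m/s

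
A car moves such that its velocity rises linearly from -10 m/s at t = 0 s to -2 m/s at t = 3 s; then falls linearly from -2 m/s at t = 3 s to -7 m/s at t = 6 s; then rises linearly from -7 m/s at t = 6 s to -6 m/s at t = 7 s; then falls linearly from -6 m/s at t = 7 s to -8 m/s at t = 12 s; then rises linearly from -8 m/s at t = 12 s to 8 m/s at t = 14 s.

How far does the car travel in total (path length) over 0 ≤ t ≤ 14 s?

81 m

Total distance travelled is ∫|v| dt — sum the magnitudes of each area piece.
0–3 s: |½(-10 + -2)(3)| = 18 m
3–6 s: |½(-2 + -7)(3)| = 13.5 m
6–7 s: |½(-7 + -6)(1)| = 6.5 m
7–12 s: |½(-6 + -8)(5)| = 35 m
12–14 s: v = 0 at t = 13 s; triangle areas 4 + 4 = 8 m
Total distance = 81 m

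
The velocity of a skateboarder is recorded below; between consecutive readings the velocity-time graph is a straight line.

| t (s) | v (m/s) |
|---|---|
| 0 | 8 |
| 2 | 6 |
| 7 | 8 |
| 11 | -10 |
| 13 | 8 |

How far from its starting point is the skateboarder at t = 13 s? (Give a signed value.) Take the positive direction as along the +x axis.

Displacement is the signed area under the v-t curve.
0–2 s: ½(8 + 6)(2) = 14 m
2–7 s: ½(6 + 8)(5) = 35 m
7–11 s: ½(8 + -10)(4) = -4 m
11–13 s: ½(-10 + 8)(2) = -2 m
Net displacement = 43 m

43 m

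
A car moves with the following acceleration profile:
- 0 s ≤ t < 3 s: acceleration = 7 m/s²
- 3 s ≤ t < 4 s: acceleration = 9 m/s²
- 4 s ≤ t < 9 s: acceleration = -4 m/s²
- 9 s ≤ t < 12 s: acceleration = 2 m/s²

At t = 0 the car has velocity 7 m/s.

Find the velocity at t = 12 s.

23 m/s

Δv equals the area under the a-t graph; then v = v₀ + Δv.
0–3 s: 7 × 3 = 21 m/s
3–4 s: 9 × 1 = 9 m/s
4–9 s: -4 × 5 = -20 m/s
9–12 s: 2 × 3 = 6 m/s
Δv = 16 m/s, so v(12) = 7 + (16) = 23 m/s.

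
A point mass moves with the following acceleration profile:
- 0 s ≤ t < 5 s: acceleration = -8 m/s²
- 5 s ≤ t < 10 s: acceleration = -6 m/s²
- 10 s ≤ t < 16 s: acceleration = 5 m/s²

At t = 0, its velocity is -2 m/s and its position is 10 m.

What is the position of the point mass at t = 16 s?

On each constant-a segment, Δv = aΔt and Δx = v₀Δt + ½aΔt²; chain segment to segment.
0–5 s: v starts -2 m/s; Δx = -2·5 + ½·-8·5² = -110 m; v ends -42 m/s.
5–10 s: v starts -42 m/s; Δx = -42·5 + ½·-6·5² = -285 m; v ends -72 m/s.
10–16 s: v starts -72 m/s; Δx = -72·6 + ½·5·6² = -342 m; v ends -42 m/s.
x(16) = 10 + Σ Δx = -727 m.

-727 m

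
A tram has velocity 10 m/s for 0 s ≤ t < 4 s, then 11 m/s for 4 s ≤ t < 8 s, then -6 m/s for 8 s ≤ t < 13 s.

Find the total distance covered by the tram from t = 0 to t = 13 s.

Distance (not displacement) is the total path length: add the absolute areas under v-t.
0–4 s: |10| × 4 = 40 m
4–8 s: |11| × 4 = 44 m
8–13 s: |-6| × 5 = 30 m
Total distance = 114 m

114 m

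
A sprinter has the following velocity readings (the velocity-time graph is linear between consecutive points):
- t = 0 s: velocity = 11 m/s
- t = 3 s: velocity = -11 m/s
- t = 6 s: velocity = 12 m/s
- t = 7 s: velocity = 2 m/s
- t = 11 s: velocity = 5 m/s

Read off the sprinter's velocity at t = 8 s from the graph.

On 7–11 s the graph is linear from 2 to 5 m/s: v(8) = 2 + (5 − 2)·(8 − 7)/(11 − 7) = 2.75 m/s.

2.75 m/s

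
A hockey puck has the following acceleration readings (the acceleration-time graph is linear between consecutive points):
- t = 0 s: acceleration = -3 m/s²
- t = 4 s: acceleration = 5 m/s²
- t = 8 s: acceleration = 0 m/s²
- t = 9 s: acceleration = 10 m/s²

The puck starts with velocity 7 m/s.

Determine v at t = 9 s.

26 m/s

Δv equals the area under the a-t graph; then v = v₀ + Δv.
0–4 s: ½(-3 + 5)(4) = 4 m/s
4–8 s: ½(5 + 0)(4) = 10 m/s
8–9 s: ½(0 + 10)(1) = 5 m/s
Δv = 19 m/s, so v(9) = 7 + (19) = 26 m/s.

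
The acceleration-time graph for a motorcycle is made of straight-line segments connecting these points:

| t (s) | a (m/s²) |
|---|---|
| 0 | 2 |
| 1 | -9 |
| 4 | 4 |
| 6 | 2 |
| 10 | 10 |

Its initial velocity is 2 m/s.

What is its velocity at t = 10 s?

21 m/s

Δv equals the area under the a-t graph; then v = v₀ + Δv.
0–1 s: ½(2 + -9)(1) = -3.5 m/s
1–4 s: ½(-9 + 4)(3) = -7.5 m/s
4–6 s: ½(4 + 2)(2) = 6 m/s
6–10 s: ½(2 + 10)(4) = 24 m/s
Δv = 19 m/s, so v(10) = 2 + (19) = 21 m/s.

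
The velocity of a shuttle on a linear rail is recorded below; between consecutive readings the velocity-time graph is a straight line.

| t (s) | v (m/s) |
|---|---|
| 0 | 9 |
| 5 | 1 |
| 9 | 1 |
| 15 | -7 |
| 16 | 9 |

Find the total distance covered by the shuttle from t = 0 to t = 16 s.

Distance (not displacement) is the total path length: add the absolute areas under v-t.
0–5 s: |½(9 + 1)(5)| = 25 m
5–9 s: |1| × 4 = 4 m
9–15 s: v = 0 at t = 9.75 s; triangle areas 0.375 + 18.375 = 18.75 m
15–16 s: v = 0 at t = 15.4375 s; triangle areas 1.53125 + 2.53125 = 4.0625 m
Total distance = 51.8125 m

51.8125 m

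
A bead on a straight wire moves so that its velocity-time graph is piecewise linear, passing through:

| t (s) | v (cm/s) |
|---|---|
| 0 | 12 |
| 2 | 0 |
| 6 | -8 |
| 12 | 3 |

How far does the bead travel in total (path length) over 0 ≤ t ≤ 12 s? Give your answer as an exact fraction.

Distance (not displacement) is the total path length: add the absolute areas under v-t.
0–2 s: |½(12 + 0)(2)| = 12 cm
2–6 s: |½(0 + -8)(4)| = 16 cm
6–12 s: v = 0 at t = 114/11 s; triangle areas 192/11 + 27/11 = 219/11 cm
Total distance = 527/11 cm

527/11 cm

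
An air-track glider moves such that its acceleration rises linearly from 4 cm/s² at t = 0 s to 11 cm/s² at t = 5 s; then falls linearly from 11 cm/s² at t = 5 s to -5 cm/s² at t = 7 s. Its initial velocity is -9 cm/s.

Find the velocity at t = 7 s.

34.5 cm/s

Δv equals the area under the a-t graph; then v = v₀ + Δv.
0–5 s: ½(4 + 11)(5) = 37.5 cm/s
5–7 s: ½(11 + -5)(2) = 6 cm/s
Δv = 43.5 cm/s, so v(7) = -9 + (43.5) = 34.5 cm/s.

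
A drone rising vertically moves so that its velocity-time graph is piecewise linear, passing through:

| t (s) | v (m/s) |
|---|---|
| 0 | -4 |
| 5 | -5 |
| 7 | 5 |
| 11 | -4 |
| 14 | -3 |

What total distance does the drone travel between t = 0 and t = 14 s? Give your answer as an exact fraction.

424/9 m

Total distance travelled is ∫|v| dt — sum the magnitudes of each area piece.
0–5 s: |½(-4 + -5)(5)| = 22.5 m
5–7 s: v = 0 at t = 6 s; triangle areas 2.5 + 2.5 = 5 m
7–11 s: v = 0 at t = 83/9 s; triangle areas 50/9 + 32/9 = 82/9 m
11–14 s: |½(-4 + -3)(3)| = 10.5 m
Total distance = 424/9 m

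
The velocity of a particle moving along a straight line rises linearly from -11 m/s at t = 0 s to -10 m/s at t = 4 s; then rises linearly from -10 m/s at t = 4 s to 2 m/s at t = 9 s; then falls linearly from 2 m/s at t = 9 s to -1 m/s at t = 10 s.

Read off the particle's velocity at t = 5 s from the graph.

-7.6 m/s

On 4–9 s the graph is linear from -10 to 2 m/s: v(5) = -10 + (2 − -10)·(5 − 4)/(9 − 4) = -7.6 m/s.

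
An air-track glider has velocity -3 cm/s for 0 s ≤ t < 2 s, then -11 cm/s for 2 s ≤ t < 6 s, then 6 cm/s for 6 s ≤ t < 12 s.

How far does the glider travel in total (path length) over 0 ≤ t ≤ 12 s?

Distance (not displacement) is the total path length: add the absolute areas under v-t.
0–2 s: |-3| × 2 = 6 cm
2–6 s: |-11| × 4 = 44 cm
6–12 s: |6| × 6 = 36 cm
Total distance = 86 cm

86 cm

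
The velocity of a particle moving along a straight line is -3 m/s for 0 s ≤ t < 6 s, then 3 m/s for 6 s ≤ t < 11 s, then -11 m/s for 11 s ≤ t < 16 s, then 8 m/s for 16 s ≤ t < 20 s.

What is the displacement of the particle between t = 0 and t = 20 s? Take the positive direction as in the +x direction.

-26 m

Displacement is the signed area under the v-t curve.
0–6 s: -3 × 6 = -18 m
6–11 s: 3 × 5 = 15 m
11–16 s: -11 × 5 = -55 m
16–20 s: 8 × 4 = 32 m
Net displacement = -26 m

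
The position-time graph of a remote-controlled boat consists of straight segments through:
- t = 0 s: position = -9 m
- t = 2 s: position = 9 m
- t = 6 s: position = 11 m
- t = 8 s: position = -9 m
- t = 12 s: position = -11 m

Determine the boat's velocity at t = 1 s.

Velocity is the slope of the x-t graph on 0–2 s: (9 − -9)/(2 − 0) = 9 m/s.

9 m/s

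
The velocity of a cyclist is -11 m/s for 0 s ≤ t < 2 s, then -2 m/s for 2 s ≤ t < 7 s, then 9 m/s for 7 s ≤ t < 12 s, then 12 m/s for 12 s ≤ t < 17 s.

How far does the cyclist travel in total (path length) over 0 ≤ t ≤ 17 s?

Distance (not displacement) is the total path length: add the absolute areas under v-t.
0–2 s: |-11| × 2 = 22 m
2–7 s: |-2| × 5 = 10 m
7–12 s: |9| × 5 = 45 m
12–17 s: |12| × 5 = 60 m
Total distance = 137 m

137 m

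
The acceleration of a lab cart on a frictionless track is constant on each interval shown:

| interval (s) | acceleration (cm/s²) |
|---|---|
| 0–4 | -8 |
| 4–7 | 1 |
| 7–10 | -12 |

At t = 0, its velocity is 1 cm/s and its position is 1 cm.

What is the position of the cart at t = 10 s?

-285.5 cm

On each constant-a segment, Δv = aΔt and Δx = v₀Δt + ½aΔt²; chain segment to segment.
0–4 s: v starts 1 cm/s; Δx = 1·4 + ½·-8·4² = -60 cm; v ends -31 cm/s.
4–7 s: v starts -31 cm/s; Δx = -31·3 + ½·1·3² = -88.5 cm; v ends -28 cm/s.
7–10 s: v starts -28 cm/s; Δx = -28·3 + ½·-12·3² = -138 cm; v ends -64 cm/s.
x(10) = 1 + Σ Δx = -285.5 cm.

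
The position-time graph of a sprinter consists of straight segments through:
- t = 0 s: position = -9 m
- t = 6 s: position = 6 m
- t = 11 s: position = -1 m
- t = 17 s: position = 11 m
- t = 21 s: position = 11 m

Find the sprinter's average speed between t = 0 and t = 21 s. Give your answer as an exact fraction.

Average speed = (total path length)/(elapsed time); on a piecewise-linear x-t graph the path length is Σ|Δx|.
0–6 s: |Δx| = |6 − -9| = 15 m
6–11 s: |Δx| = |-1 − 6| = 7 m
11–17 s: |Δx| = |11 − -1| = 12 m
17–21 s: |Δx| = |11 − 11| = 0 m
Total path = 34 m; average speed = 34/21 = 34/21 m/s.

34/21 m/s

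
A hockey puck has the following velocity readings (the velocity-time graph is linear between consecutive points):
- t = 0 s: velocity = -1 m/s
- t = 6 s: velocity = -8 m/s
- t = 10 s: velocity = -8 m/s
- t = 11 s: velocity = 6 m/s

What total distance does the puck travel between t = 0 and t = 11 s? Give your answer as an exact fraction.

Total distance travelled is ∫|v| dt — sum the magnitudes of each area piece.
0–6 s: |½(-1 + -8)(6)| = 27 m
6–10 s: |-8| × 4 = 32 m
10–11 s: v = 0 at t = 74/7 s; triangle areas 16/7 + 9/7 = 25/7 m
Total distance = 438/7 m

438/7 m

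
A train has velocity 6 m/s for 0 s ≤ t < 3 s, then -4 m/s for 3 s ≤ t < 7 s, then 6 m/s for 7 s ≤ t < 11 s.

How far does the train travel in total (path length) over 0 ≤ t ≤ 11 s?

Total distance travelled is ∫|v| dt — sum the magnitudes of each area piece.
0–3 s: |6| × 3 = 18 m
3–7 s: |-4| × 4 = 16 m
7–11 s: |6| × 4 = 24 m
Total distance = 58 m

58 m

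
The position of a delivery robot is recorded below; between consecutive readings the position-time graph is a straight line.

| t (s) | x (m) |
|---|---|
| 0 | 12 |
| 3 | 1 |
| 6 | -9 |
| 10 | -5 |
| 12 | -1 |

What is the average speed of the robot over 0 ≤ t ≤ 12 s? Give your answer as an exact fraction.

Average speed = (total path length)/(elapsed time); on a piecewise-linear x-t graph the path length is Σ|Δx|.
0–3 s: |Δx| = |1 − 12| = 11 m
3–6 s: |Δx| = |-9 − 1| = 10 m
6–10 s: |Δx| = |-5 − -9| = 4 m
10–12 s: |Δx| = |-1 − -5| = 4 m
Total path = 29 m; average speed = 29/12 = 29/12 m/s.

29/12 m/s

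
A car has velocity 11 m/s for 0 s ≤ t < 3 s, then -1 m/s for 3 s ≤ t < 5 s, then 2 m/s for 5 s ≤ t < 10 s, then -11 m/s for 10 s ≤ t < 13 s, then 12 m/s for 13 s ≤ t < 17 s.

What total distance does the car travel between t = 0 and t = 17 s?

Total distance travelled is ∫|v| dt — sum the magnitudes of each area piece.
0–3 s: |11| × 3 = 33 m
3–5 s: |-1| × 2 = 2 m
5–10 s: |2| × 5 = 10 m
10–13 s: |-11| × 3 = 33 m
13–17 s: |12| × 4 = 48 m
Total distance = 126 m

126 m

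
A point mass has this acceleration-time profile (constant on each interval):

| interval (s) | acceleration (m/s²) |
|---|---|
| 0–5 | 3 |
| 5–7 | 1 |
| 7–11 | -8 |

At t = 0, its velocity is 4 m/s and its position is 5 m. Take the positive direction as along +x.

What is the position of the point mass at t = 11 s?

On each constant-a segment, Δv = aΔt and Δx = v₀Δt + ½aΔt²; chain segment to segment.
0–5 s: v starts 4 m/s; Δx = 4·5 + ½·3·5² = 57.5 m; v ends 19 m/s.
5–7 s: v starts 19 m/s; Δx = 19·2 + ½·1·2² = 40 m; v ends 21 m/s.
7–11 s: v starts 21 m/s; Δx = 21·4 + ½·-8·4² = 20 m; v ends -11 m/s.
x(11) = 5 + Σ Δx = 122.5 m.

122.5 m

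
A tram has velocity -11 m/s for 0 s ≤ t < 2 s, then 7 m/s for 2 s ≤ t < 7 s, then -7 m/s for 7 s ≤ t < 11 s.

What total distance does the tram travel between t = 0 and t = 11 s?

Distance (not displacement) is the total path length: add the absolute areas under v-t.
0–2 s: |-11| × 2 = 22 m
2–7 s: |7| × 5 = 35 m
7–11 s: |-7| × 4 = 28 m
Total distance = 85 m

85 m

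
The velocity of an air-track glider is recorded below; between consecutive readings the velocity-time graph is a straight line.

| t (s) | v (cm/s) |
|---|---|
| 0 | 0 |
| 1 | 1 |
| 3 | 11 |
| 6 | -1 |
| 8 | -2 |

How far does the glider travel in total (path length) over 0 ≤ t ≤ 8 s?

30.75 cm

Total distance travelled is ∫|v| dt — sum the magnitudes of each area piece.
0–1 s: |½(0 + 1)(1)| = 0.5 cm
1–3 s: |½(1 + 11)(2)| = 12 cm
3–6 s: v = 0 at t = 5.75 s; triangle areas 15.125 + 0.125 = 15.25 cm
6–8 s: |½(-1 + -2)(2)| = 3 cm
Total distance = 30.75 cm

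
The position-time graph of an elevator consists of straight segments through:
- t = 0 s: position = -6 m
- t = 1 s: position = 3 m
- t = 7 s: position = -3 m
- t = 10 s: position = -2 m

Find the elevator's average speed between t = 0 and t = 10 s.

1.6 m/s

Average speed = (total path length)/(elapsed time); on a piecewise-linear x-t graph the path length is Σ|Δx|.
0–1 s: |Δx| = |3 − -6| = 9 m
1–7 s: |Δx| = |-3 − 3| = 6 m
7–10 s: |Δx| = |-2 − -3| = 1 m
Total path = 16 m; average speed = 16/10 = 1.6 m/s.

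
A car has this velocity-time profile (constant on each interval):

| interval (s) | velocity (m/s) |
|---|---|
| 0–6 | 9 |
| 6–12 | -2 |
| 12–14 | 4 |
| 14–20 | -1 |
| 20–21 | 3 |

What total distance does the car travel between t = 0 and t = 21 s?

Distance (not displacement) is the total path length: add the absolute areas under v-t.
0–6 s: |9| × 6 = 54 m
6–12 s: |-2| × 6 = 12 m
12–14 s: |4| × 2 = 8 m
14–20 s: |-1| × 6 = 6 m
20–21 s: |3| × 1 = 3 m
Total distance = 83 m

83 m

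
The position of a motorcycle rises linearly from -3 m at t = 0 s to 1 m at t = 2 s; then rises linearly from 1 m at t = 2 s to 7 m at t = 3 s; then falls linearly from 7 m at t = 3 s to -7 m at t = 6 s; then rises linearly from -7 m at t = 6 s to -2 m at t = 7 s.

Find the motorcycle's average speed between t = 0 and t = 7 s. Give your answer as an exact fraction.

Average speed = (total path length)/(elapsed time); on a piecewise-linear x-t graph the path length is Σ|Δx|.
0–2 s: |Δx| = |1 − -3| = 4 m
2–3 s: |Δx| = |7 − 1| = 6 m
3–6 s: |Δx| = |-7 − 7| = 14 m
6–7 s: |Δx| = |-2 − -7| = 5 m
Total path = 29 m; average speed = 29/7 = 29/7 m/s.

29/7 m/s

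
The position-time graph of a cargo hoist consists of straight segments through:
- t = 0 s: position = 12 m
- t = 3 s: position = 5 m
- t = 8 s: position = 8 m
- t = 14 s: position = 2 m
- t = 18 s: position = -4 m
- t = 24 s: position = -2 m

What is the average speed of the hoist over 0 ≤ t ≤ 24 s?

1 m/s

Average speed = (total path length)/(elapsed time); on a piecewise-linear x-t graph the path length is Σ|Δx|.
0–3 s: |Δx| = |5 − 12| = 7 m
3–8 s: |Δx| = |8 − 5| = 3 m
8–14 s: |Δx| = |2 − 8| = 6 m
14–18 s: |Δx| = |-4 − 2| = 6 m
18–24 s: |Δx| = |-2 − -4| = 2 m
Total path = 24 m; average speed = 24/24 = 1 m/s.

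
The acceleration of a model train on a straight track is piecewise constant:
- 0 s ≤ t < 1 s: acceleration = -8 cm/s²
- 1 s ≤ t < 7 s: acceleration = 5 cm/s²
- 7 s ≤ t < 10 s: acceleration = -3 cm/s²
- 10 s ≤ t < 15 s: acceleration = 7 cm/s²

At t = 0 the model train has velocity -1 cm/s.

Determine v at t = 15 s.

47 cm/s

Δv equals the area under the a-t graph; then v = v₀ + Δv.
0–1 s: -8 × 1 = -8 cm/s
1–7 s: 5 × 6 = 30 cm/s
7–10 s: -3 × 3 = -9 cm/s
10–15 s: 7 × 5 = 35 cm/s
Δv = 48 cm/s, so v(15) = -1 + (48) = 47 cm/s.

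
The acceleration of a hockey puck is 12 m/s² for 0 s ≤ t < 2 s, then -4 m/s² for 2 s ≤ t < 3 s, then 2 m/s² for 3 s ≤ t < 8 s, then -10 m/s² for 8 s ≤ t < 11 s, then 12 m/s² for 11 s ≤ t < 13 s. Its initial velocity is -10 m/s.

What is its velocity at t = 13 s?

Δv equals the area under the a-t graph; then v = v₀ + Δv.
0–2 s: 12 × 2 = 24 m/s
2–3 s: -4 × 1 = -4 m/s
3–8 s: 2 × 5 = 10 m/s
8–11 s: -10 × 3 = -30 m/s
11–13 s: 12 × 2 = 24 m/s
Δv = 24 m/s, so v(13) = -10 + (24) = 14 m/s.

14 m/s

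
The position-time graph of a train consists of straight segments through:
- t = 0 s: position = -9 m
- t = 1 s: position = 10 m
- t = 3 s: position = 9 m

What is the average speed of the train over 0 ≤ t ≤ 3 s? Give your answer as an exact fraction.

Average speed = (total path length)/(elapsed time); on a piecewise-linear x-t graph the path length is Σ|Δx|.
0–1 s: |Δx| = |10 − -9| = 19 m
1–3 s: |Δx| = |9 − 10| = 1 m
Total path = 20 m; average speed = 20/3 = 20/3 m/s.

20/3 m/s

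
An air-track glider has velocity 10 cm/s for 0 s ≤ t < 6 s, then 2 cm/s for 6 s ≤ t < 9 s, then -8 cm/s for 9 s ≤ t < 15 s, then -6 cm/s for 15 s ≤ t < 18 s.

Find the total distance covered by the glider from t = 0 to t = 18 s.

132 cm

Total distance travelled is ∫|v| dt — sum the magnitudes of each area piece.
0–6 s: |10| × 6 = 60 cm
6–9 s: |2| × 3 = 6 cm
9–15 s: |-8| × 6 = 48 cm
15–18 s: |-6| × 3 = 18 cm
Total distance = 132 cm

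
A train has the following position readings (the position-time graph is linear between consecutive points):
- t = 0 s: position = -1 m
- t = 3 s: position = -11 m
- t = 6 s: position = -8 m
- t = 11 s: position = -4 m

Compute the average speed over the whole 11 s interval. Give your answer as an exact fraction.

17/11 m/s

Average speed = (total path length)/(elapsed time); on a piecewise-linear x-t graph the path length is Σ|Δx|.
0–3 s: |Δx| = |-11 − -1| = 10 m
3–6 s: |Δx| = |-8 − -11| = 3 m
6–11 s: |Δx| = |-4 − -8| = 4 m
Total path = 17 m; average speed = 17/11 = 17/11 m/s.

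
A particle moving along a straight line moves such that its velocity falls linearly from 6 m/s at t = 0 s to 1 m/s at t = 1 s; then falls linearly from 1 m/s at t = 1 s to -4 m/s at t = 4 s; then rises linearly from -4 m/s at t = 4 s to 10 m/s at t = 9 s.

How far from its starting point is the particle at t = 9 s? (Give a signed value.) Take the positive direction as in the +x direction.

14 m

Displacement is the signed area under the v-t curve.
0–1 s: ½(6 + 1)(1) = 3.5 m
1–4 s: ½(1 + -4)(3) = -4.5 m
4–9 s: ½(-4 + 10)(5) = 15 m
Net displacement = 14 m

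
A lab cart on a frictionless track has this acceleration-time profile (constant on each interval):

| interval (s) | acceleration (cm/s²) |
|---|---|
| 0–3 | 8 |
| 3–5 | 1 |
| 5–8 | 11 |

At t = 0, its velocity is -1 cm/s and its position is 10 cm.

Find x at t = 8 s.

On each constant-a segment, Δv = aΔt and Δx = v₀Δt + ½aΔt²; chain segment to segment.
0–3 s: v starts -1 cm/s; Δx = -1·3 + ½·8·3² = 33 cm; v ends 23 cm/s.
3–5 s: v starts 23 cm/s; Δx = 23·2 + ½·1·2² = 48 cm; v ends 25 cm/s.
5–8 s: v starts 25 cm/s; Δx = 25·3 + ½·11·3² = 124.5 cm; v ends 58 cm/s.
x(8) = 10 + Σ Δx = 215.5 cm.

215.5 cm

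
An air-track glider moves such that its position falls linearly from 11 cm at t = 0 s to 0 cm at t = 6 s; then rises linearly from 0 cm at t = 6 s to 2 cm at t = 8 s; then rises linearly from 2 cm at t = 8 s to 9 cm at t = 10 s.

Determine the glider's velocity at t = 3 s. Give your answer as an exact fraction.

-11/6 cm/s

Velocity is the slope of the x-t graph on 0–6 s: (0 − 11)/(6 − 0) = -11/6 cm/s.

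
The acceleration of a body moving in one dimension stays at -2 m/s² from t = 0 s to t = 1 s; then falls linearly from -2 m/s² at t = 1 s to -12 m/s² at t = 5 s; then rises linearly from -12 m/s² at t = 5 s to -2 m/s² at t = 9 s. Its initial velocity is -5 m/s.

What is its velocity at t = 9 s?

Δv equals the area under the a-t graph; then v = v₀ + Δv.
0–1 s: -2 × 1 = -2 m/s
1–5 s: ½(-2 + -12)(4) = -28 m/s
5–9 s: ½(-12 + -2)(4) = -28 m/s
Δv = -58 m/s, so v(9) = -5 + (-58) = -63 m/s.

-63 m/s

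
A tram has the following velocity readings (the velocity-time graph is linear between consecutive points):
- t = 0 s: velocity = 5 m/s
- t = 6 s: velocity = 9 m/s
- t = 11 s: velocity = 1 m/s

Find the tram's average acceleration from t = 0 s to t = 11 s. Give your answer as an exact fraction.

Average acceleration = Δv/Δt = (1 − 5)/(11 − 0) = -4/11 m/s².

-4/11 m/s²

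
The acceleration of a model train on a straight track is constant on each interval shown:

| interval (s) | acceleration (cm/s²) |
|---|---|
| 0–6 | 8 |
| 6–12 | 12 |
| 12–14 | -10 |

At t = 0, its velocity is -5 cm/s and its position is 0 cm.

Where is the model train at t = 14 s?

On each constant-a segment, Δv = aΔt and Δx = v₀Δt + ½aΔt²; chain segment to segment.
0–6 s: v starts -5 cm/s; Δx = -5·6 + ½·8·6² = 114 cm; v ends 43 cm/s.
6–12 s: v starts 43 cm/s; Δx = 43·6 + ½·12·6² = 474 cm; v ends 115 cm/s.
12–14 s: v starts 115 cm/s; Δx = 115·2 + ½·-10·2² = 210 cm; v ends 95 cm/s.
x(14) = 0 + Σ Δx = 798 cm.

798 cm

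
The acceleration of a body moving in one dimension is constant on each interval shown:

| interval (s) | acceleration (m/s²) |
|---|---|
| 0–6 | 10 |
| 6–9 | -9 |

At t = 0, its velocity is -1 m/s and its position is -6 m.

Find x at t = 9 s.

304.5 m

On each constant-a segment, Δv = aΔt and Δx = v₀Δt + ½aΔt²; chain segment to segment.
0–6 s: v starts -1 m/s; Δx = -1·6 + ½·10·6² = 174 m; v ends 59 m/s.
6–9 s: v starts 59 m/s; Δx = 59·3 + ½·-9·3² = 136.5 m; v ends 32 m/s.
x(9) = -6 + Σ Δx = 304.5 m.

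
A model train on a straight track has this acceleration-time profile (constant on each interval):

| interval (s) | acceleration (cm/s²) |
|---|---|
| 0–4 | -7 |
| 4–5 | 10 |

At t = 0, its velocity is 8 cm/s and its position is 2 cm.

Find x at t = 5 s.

On each constant-a segment, Δv = aΔt and Δx = v₀Δt + ½aΔt²; chain segment to segment.
0–4 s: v starts 8 cm/s; Δx = 8·4 + ½·-7·4² = -24 cm; v ends -20 cm/s.
4–5 s: v starts -20 cm/s; Δx = -20·1 + ½·10·1² = -15 cm; v ends -10 cm/s.
x(5) = 2 + Σ Δx = -37 cm.

-37 cm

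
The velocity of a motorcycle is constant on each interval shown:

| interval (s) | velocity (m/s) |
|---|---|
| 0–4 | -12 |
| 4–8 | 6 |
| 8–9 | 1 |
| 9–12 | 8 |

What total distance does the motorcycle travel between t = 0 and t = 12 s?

97 m

Total distance travelled is ∫|v| dt — sum the magnitudes of each area piece.
0–4 s: |-12| × 4 = 48 m
4–8 s: |6| × 4 = 24 m
8–9 s: |1| × 1 = 1 m
9–12 s: |8| × 3 = 24 m
Total distance = 97 m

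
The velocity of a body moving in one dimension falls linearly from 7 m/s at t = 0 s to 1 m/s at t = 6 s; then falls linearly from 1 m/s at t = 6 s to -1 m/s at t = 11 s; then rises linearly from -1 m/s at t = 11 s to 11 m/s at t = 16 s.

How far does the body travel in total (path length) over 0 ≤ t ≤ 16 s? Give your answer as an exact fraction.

623/12 m

Total distance travelled is ∫|v| dt — sum the magnitudes of each area piece.
0–6 s: |½(7 + 1)(6)| = 24 m
6–11 s: v = 0 at t = 8.5 s; triangle areas 1.25 + 1.25 = 2.5 m
11–16 s: v = 0 at t = 137/12 s; triangle areas 5/24 + 605/24 = 305/12 m
Total distance = 623/12 m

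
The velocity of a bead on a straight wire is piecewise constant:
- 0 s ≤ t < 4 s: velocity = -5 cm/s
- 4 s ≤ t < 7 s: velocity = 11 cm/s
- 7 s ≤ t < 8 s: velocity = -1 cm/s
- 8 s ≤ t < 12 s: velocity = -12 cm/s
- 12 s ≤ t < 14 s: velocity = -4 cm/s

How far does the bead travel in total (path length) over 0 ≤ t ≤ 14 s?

Distance (not displacement) is the total path length: add the absolute areas under v-t.
0–4 s: |-5| × 4 = 20 cm
4–7 s: |11| × 3 = 33 cm
7–8 s: |-1| × 1 = 1 cm
8–12 s: |-12| × 4 = 48 cm
12–14 s: |-4| × 2 = 8 cm
Total distance = 110 cm

110 cm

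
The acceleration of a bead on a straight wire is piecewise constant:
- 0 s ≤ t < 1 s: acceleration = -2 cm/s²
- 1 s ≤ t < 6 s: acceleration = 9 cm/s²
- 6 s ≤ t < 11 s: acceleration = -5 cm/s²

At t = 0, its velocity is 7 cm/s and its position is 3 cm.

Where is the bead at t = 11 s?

334 cm

On each constant-a segment, Δv = aΔt and Δx = v₀Δt + ½aΔt²; chain segment to segment.
0–1 s: v starts 7 cm/s; Δx = 7·1 + ½·-2·1² = 6 cm; v ends 5 cm/s.
1–6 s: v starts 5 cm/s; Δx = 5·5 + ½·9·5² = 137.5 cm; v ends 50 cm/s.
6–11 s: v starts 50 cm/s; Δx = 50·5 + ½·-5·5² = 187.5 cm; v ends 25 cm/s.
x(11) = 3 + Σ Δx = 334 cm.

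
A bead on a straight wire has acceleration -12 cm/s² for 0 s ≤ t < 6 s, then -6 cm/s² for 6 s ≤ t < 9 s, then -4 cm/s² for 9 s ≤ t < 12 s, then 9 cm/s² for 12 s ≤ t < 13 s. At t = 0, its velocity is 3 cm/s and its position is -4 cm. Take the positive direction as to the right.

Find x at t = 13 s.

-809.5 cm

On each constant-a segment, Δv = aΔt and Δx = v₀Δt + ½aΔt²; chain segment to segment.
0–6 s: v starts 3 cm/s; Δx = 3·6 + ½·-12·6² = -198 cm; v ends -69 cm/s.
6–9 s: v starts -69 cm/s; Δx = -69·3 + ½·-6·3² = -234 cm; v ends -87 cm/s.
9–12 s: v starts -87 cm/s; Δx = -87·3 + ½·-4·3² = -279 cm; v ends -99 cm/s.
12–13 s: v starts -99 cm/s; Δx = -99·1 + ½·9·1² = -94.5 cm; v ends -90 cm/s.
x(13) = -4 + Σ Δx = -809.5 cm.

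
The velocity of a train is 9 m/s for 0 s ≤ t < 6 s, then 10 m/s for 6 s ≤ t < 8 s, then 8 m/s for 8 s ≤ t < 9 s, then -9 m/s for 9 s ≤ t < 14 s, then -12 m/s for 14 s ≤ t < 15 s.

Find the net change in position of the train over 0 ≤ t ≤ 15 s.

25 m

Net displacement equals the area under the velocity-time graph (areas below the axis count negative).
0–6 s: 9 × 6 = 54 m
6–8 s: 10 × 2 = 20 m
8–9 s: 8 × 1 = 8 m
9–14 s: -9 × 5 = -45 m
14–15 s: -12 × 1 = -12 m
Net displacement = 25 m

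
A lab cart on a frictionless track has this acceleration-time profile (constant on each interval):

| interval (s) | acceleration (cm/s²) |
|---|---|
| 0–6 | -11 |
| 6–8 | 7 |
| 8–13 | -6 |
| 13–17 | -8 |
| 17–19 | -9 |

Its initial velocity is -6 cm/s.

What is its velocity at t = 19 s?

-138 cm/s

Δv equals the area under the a-t graph; then v = v₀ + Δv.
0–6 s: -11 × 6 = -66 cm/s
6–8 s: 7 × 2 = 14 cm/s
8–13 s: -6 × 5 = -30 cm/s
13–17 s: -8 × 4 = -32 cm/s
17–19 s: -9 × 2 = -18 cm/s
Δv = -132 cm/s, so v(19) = -6 + (-132) = -138 cm/s.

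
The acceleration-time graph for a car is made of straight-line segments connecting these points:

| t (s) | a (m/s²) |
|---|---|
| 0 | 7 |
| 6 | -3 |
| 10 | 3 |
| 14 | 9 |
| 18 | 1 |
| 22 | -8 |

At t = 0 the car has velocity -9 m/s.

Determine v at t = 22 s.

Δv equals the area under the a-t graph; then v = v₀ + Δv.
0–6 s: ½(7 + -3)(6) = 12 m/s
6–10 s: ½(-3 + 3)(4) = 0 m/s
10–14 s: ½(3 + 9)(4) = 24 m/s
14–18 s: ½(9 + 1)(4) = 20 m/s
18–22 s: ½(1 + -8)(4) = -14 m/s
Δv = 42 m/s, so v(22) = -9 + (42) = 33 m/s.

33 m/s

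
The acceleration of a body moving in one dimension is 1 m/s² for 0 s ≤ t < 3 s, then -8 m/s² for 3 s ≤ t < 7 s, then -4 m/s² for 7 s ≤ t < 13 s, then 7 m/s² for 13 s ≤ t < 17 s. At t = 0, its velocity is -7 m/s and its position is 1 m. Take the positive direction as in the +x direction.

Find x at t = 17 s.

On each constant-a segment, Δv = aΔt and Δx = v₀Δt + ½aΔt²; chain segment to segment.
0–3 s: v starts -7 m/s; Δx = -7·3 + ½·1·3² = -16.5 m; v ends -4 m/s.
3–7 s: v starts -4 m/s; Δx = -4·4 + ½·-8·4² = -80 m; v ends -36 m/s.
7–13 s: v starts -36 m/s; Δx = -36·6 + ½·-4·6² = -288 m; v ends -60 m/s.
13–17 s: v starts -60 m/s; Δx = -60·4 + ½·7·4² = -184 m; v ends -32 m/s.
x(17) = 1 + Σ Δx = -567.5 m.

-567.5 m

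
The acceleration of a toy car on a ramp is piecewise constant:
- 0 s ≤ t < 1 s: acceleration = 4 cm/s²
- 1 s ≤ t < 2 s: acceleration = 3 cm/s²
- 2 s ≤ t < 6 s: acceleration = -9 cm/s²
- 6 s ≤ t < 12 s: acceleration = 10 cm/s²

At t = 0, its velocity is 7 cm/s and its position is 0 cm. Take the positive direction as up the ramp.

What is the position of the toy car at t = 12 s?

On each constant-a segment, Δv = aΔt and Δx = v₀Δt + ½aΔt²; chain segment to segment.
0–1 s: v starts 7 cm/s; Δx = 7·1 + ½·4·1² = 9 cm; v ends 11 cm/s.
1–2 s: v starts 11 cm/s; Δx = 11·1 + ½·3·1² = 12.5 cm; v ends 14 cm/s.
2–6 s: v starts 14 cm/s; Δx = 14·4 + ½·-9·4² = -16 cm; v ends -22 cm/s.
6–12 s: v starts -22 cm/s; Δx = -22·6 + ½·10·6² = 48 cm; v ends 38 cm/s.
x(12) = 0 + Σ Δx = 53.5 cm.

53.5 cm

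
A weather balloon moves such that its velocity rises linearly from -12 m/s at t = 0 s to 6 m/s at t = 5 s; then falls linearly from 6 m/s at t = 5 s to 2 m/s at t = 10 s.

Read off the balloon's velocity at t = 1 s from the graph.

On 0–5 s the graph is linear from -12 to 6 m/s: v(1) = -12 + (6 − -12)·(1 − 0)/(5 − 0) = -8.4 m/s.

-8.4 m/s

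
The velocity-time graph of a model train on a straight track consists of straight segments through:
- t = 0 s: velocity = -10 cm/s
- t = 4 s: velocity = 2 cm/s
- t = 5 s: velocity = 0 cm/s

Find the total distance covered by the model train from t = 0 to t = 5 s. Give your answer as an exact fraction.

55/3 cm

Distance (not displacement) is the total path length: add the absolute areas under v-t.
0–4 s: v = 0 at t = 10/3 s; triangle areas 50/3 + 2/3 = 52/3 cm
4–5 s: |½(2 + 0)(1)| = 1 cm
Total distance = 55/3 cm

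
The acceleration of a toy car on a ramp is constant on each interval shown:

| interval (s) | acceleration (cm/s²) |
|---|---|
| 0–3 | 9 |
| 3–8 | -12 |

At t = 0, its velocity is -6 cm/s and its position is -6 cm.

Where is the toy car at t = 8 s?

On each constant-a segment, Δv = aΔt and Δx = v₀Δt + ½aΔt²; chain segment to segment.
0–3 s: v starts -6 cm/s; Δx = -6·3 + ½·9·3² = 22.5 cm; v ends 21 cm/s.
3–8 s: v starts 21 cm/s; Δx = 21·5 + ½·-12·5² = -45 cm; v ends -39 cm/s.
x(8) = -6 + Σ Δx = -28.5 cm.

-28.5 cm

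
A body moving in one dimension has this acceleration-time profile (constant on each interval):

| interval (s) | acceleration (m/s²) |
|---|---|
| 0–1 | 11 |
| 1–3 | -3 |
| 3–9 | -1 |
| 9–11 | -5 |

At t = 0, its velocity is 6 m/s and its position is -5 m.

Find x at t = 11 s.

On each constant-a segment, Δv = aΔt and Δx = v₀Δt + ½aΔt²; chain segment to segment.
0–1 s: v starts 6 m/s; Δx = 6·1 + ½·11·1² = 11.5 m; v ends 17 m/s.
1–3 s: v starts 17 m/s; Δx = 17·2 + ½·-3·2² = 28 m; v ends 11 m/s.
3–9 s: v starts 11 m/s; Δx = 11·6 + ½·-1·6² = 48 m; v ends 5 m/s.
9–11 s: v starts 5 m/s; Δx = 5·2 + ½·-5·2² = 0 m; v ends -5 m/s.
x(11) = -5 + Σ Δx = 82.5 m.

82.5 m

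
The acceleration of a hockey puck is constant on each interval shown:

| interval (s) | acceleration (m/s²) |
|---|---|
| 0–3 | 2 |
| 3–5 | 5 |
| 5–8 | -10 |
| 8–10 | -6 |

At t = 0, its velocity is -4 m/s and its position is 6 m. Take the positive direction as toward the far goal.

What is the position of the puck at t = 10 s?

On each constant-a segment, Δv = aΔt and Δx = v₀Δt + ½aΔt²; chain segment to segment.
0–3 s: v starts -4 m/s; Δx = -4·3 + ½·2·3² = -3 m; v ends 2 m/s.
3–5 s: v starts 2 m/s; Δx = 2·2 + ½·5·2² = 14 m; v ends 12 m/s.
5–8 s: v starts 12 m/s; Δx = 12·3 + ½·-10·3² = -9 m; v ends -18 m/s.
8–10 s: v starts -18 m/s; Δx = -18·2 + ½·-6·2² = -48 m; v ends -30 m/s.
x(10) = 6 + Σ Δx = -40 m.

-40 m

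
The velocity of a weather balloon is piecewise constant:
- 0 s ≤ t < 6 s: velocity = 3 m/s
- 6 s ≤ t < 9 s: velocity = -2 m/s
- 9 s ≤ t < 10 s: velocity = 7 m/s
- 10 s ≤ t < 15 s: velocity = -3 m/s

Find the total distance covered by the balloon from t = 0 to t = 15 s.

Total distance travelled is ∫|v| dt — sum the magnitudes of each area piece.
0–6 s: |3| × 6 = 18 m
6–9 s: |-2| × 3 = 6 m
9–10 s: |7| × 1 = 7 m
10–15 s: |-3| × 5 = 15 m
Total distance = 46 m

46 m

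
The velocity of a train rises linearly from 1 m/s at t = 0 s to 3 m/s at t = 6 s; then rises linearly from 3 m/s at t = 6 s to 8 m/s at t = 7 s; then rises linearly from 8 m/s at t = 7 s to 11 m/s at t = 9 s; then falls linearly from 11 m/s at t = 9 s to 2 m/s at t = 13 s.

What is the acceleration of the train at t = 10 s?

Acceleration is the slope of the v-t graph on 9–13 s: (2 − 11)/(13 − 9) = -2.25 m/s².

-2.25 m/s²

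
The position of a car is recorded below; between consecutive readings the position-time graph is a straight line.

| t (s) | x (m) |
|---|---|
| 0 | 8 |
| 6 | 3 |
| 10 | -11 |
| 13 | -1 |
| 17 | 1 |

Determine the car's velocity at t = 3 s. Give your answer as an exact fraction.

-5/6 m/s

Velocity is the slope of the x-t graph on 0–6 s: (3 − 8)/(6 − 0) = -5/6 m/s.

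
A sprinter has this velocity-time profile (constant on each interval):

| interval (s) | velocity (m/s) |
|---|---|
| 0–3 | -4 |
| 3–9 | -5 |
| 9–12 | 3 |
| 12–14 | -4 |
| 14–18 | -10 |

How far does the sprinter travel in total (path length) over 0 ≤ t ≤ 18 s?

Total distance travelled is ∫|v| dt — sum the magnitudes of each area piece.
0–3 s: |-4| × 3 = 12 m
3–9 s: |-5| × 6 = 30 m
9–12 s: |3| × 3 = 9 m
12–14 s: |-4| × 2 = 8 m
14–18 s: |-10| × 4 = 40 m
Total distance = 99 m

99 m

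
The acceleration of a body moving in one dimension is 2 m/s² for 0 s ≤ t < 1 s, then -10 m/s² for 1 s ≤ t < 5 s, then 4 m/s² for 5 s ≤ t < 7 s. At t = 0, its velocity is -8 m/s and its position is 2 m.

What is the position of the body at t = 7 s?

On each constant-a segment, Δv = aΔt and Δx = v₀Δt + ½aΔt²; chain segment to segment.
0–1 s: v starts -8 m/s; Δx = -8·1 + ½·2·1² = -7 m; v ends -6 m/s.
1–5 s: v starts -6 m/s; Δx = -6·4 + ½·-10·4² = -104 m; v ends -46 m/s.
5–7 s: v starts -46 m/s; Δx = -46·2 + ½·4·2² = -84 m; v ends -38 m/s.
x(7) = 2 + Σ Δx = -193 m.

-193 m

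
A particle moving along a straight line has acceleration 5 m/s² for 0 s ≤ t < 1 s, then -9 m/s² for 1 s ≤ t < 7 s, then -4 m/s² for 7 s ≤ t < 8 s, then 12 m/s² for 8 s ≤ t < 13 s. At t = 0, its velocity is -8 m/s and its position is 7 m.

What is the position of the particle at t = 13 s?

On each constant-a segment, Δv = aΔt and Δx = v₀Δt + ½aΔt²; chain segment to segment.
0–1 s: v starts -8 m/s; Δx = -8·1 + ½·5·1² = -5.5 m; v ends -3 m/s.
1–7 s: v starts -3 m/s; Δx = -3·6 + ½·-9·6² = -180 m; v ends -57 m/s.
7–8 s: v starts -57 m/s; Δx = -57·1 + ½·-4·1² = -59 m; v ends -61 m/s.
8–13 s: v starts -61 m/s; Δx = -61·5 + ½·12·5² = -155 m; v ends -1 m/s.
x(13) = 7 + Σ Δx = -392.5 m.

-392.5 m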